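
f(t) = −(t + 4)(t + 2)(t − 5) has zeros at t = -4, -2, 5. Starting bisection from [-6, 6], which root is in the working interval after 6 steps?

t = 0 gives f = 40, positive; keep [0, 6]
t = 3 gives f = 70, positive; keep [3, 6]
t = 4.5 gives f = 27.625, positive; keep [4.5, 6]
t = 5.25 gives f = -16.7656, negative; keep [4.5, 5.25]
t = 4.875 gives f = 7.627, positive; keep [4.875, 5.25]
t = 5.0625 gives f = -4.0002, negative; keep [4.875, 5.0625]

5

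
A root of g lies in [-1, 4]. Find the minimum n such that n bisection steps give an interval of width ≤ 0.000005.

Width after n steps is 5/2^n. Need 2^n ≥ 5/0.000005 = 1000000.
2^19 = 524288 < 1000000 ≤ 2^20 = 1048576, so n = 20.

20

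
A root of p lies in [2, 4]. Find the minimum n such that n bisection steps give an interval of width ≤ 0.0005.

Width after n steps is 2/2^n. Need 2^n ≥ 2/0.0005 = 4000.
2^11 = 2048 < 4000 ≤ 2^12 = 4096, so n = 12.

12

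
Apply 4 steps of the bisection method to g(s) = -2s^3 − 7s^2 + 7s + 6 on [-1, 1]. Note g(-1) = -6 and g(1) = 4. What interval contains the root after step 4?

[-0.625, -0.5]

m = 0, g(m) = 6 (+); new bracket [-1, 0]
m = -0.5, g(m) = 1 (+); new bracket [-1, -0.5]
m = -0.75, g(m) = -2.34375 (−); new bracket [-0.75, -0.5]
m = -0.625, g(m) = -0.6211 (−); new bracket [-0.625, -0.5]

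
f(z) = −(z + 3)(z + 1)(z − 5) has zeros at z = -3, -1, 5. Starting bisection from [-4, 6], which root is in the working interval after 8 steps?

midpoint 1: f = 32 > 0 → [1, 6]
midpoint 3.5: f = 43.875 > 0 → [3.5, 6]
midpoint 4.75: f = 11.140625 > 0 → [4.75, 6]
midpoint 5.375: f = -20.0215 < 0 → [4.75, 5.375]
midpoint 5.0625: f = -3.0549 < 0 → [4.75, 5.0625]
midpoint 4.90625: f = 4.3778 > 0 → [4.90625, 5.0625]
midpoint 4.984375: f = 0.7466 > 0 → [4.984375, 5.0625]
midpoint 5.0234375: f = -1.1327 < 0 → [4.984375, 5.0234375]

5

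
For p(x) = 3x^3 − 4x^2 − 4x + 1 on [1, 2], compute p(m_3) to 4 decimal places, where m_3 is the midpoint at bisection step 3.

-0.7871

midpoint 1.5: p = -3.875 < 0 → [1.5, 2]
midpoint 1.75: p = -2.171875 < 0 → [1.75, 2]
midpoint 1.875: p = -0.787109 < 0 → [1.875, 2]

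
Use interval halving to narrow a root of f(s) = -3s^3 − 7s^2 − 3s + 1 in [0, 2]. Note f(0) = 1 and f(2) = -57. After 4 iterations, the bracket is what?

m = 1, f(m) = -12 (−); new bracket [0, 1]
m = 0.5, f(m) = -2.625 (−); new bracket [0, 0.5]
m = 0.25, f(m) = -0.234375 (−); new bracket [0, 0.25]
m = 0.125, f(m) = 0.5098 (+); new bracket [0.125, 0.25]

[0.125, 0.25]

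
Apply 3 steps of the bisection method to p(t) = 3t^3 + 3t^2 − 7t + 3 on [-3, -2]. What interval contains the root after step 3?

p(-2.5) = -7.625 < 0, so the root lies in [-2.5, -2]
p(-2.25) = -0.234375 < 0, so the root lies in [-2.25, -2]
p(-2.125) = 2.634766 > 0, so the root lies in [-2.25, -2.125]

[-2.25, -2.125]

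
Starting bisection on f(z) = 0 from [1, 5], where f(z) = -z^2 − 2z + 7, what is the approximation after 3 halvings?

1.5

f(3) = -8 < 0, so the root lies in [1, 3]
f(2) = -1 < 0, so the root lies in [1, 2]
f(1.5) = 1.75 > 0, so the root lies in [1.5, 2]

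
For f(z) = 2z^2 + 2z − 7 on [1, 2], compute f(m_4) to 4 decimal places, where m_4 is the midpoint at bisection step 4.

0.0078

f(1.5) = 0.5 > 0, so the root lies in [1, 1.5]
f(1.25) = -1.375 < 0, so the root lies in [1.25, 1.5]
f(1.375) = -0.46875 < 0, so the root lies in [1.375, 1.5]
f(1.4375) = 0.0078 > 0, so the root lies in [1.375, 1.4375]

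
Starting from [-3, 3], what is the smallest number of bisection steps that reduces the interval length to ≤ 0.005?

11

Width after n steps is 6/2^n. Need 2^n ≥ 6/0.005 = 1200.
2^10 = 1024 < 1200 ≤ 2^11 = 2048, so n = 11.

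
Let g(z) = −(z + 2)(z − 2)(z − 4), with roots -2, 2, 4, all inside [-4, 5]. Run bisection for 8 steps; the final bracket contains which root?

-2

m = 0.5, g(m) = -13.125 (−); new bracket [-4, 0.5]
m = -1.75, g(m) = -5.390625 (−); new bracket [-4, -1.75]
m = -2.875, g(m) = 29.326172 (+); new bracket [-2.875, -1.75]
m = -2.3125, g(m) = 8.5071 (+); new bracket [-2.3125, -1.75]
m = -2.03125, g(m) = 0.7598 (+); new bracket [-2.03125, -1.75]
m = -1.890625, g(m) = -2.5067 (−); new bracket [-2.03125, -1.890625]
m = -1.9609375, g(m) = -0.9223 (−); new bracket [-2.03125, -1.9609375]
m = -1.99609375, g(m) = -0.0936 (−); new bracket [-2.03125, -1.99609375]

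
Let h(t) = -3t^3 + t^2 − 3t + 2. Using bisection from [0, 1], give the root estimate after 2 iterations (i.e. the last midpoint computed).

0.75

m = 0.5, h(m) = 0.375 (+); new bracket [0.5, 1]
m = 0.75, h(m) = -0.953125 (−); new bracket [0.5, 0.75]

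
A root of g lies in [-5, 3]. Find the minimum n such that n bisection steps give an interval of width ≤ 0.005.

11

Width after n steps is 8/2^n. Need 2^n ≥ 8/0.005 = 1600.
2^10 = 1024 < 1600 ≤ 2^11 = 2048, so n = 11.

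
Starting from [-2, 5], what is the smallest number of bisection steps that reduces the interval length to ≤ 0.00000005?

Width after n steps is 7/2^n. Need 2^n ≥ 7/0.00000005 = 140000000.
2^27 = 134217728 < 140000000 ≤ 2^28 = 268435456, so n = 28.

28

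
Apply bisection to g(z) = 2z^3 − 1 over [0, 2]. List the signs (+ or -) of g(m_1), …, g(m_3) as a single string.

+--

m = 1, g(m) = 1 (+); new bracket [0, 1]
m = 0.5, g(m) = -0.75 (−); new bracket [0.5, 1]
m = 0.75, g(m) = -0.15625 (−); new bracket [0.75, 1]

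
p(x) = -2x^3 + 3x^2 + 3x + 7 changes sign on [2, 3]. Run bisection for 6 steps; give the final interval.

x = 2.5 gives p = 2, positive; keep [2.5, 3]
x = 2.75 gives p = -3.65625, negative; keep [2.5, 2.75]
x = 2.625 gives p = -0.628906, negative; keep [2.5, 2.625]
x = 2.5625 gives p = 0.7339, positive; keep [2.5625, 2.625]
x = 2.59375 gives p = 0.0648, positive; keep [2.59375, 2.625]
x = 2.609375 gives p = -0.279, negative; keep [2.59375, 2.609375]

[2.59375, 2.609375]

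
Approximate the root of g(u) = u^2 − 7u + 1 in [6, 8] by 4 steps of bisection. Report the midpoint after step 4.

6.875

m = 7, g(m) = 1 (+); new bracket [6, 7]
m = 6.5, g(m) = -2.25 (−); new bracket [6.5, 7]
m = 6.75, g(m) = -0.6875 (−); new bracket [6.75, 7]
m = 6.875, g(m) = 0.1406 (+); new bracket [6.75, 6.875]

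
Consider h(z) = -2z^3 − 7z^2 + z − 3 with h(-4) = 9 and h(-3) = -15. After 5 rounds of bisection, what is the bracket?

m = -3.5, h(m) = -6.5 (−); new bracket [-4, -3.5]
m = -3.75, h(m) = 0.28125 (+); new bracket [-3.75, -3.5]
m = -3.625, h(m) = -3.339844 (−); new bracket [-3.75, -3.625]
m = -3.6875, h(m) = -1.5884 (−); new bracket [-3.75, -3.6875]
m = -3.71875, h(m) = -0.6685 (−); new bracket [-3.75, -3.71875]

[-3.75, -3.71875]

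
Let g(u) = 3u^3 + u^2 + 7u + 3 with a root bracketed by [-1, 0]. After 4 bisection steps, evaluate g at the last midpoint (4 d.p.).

m = -0.5, g(m) = -0.625 (−); new bracket [-0.5, 0]
m = -0.25, g(m) = 1.265625 (+); new bracket [-0.5, -0.25]
m = -0.375, g(m) = 0.357422 (+); new bracket [-0.5, -0.375]
m = -0.4375, g(m) = -0.1223 (−); new bracket [-0.4375, -0.375]

-0.1223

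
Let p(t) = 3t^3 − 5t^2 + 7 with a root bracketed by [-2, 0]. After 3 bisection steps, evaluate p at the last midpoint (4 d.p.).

m = -1, p(m) = -1 (−); new bracket [-1, 0]
m = -0.5, p(m) = 5.375 (+); new bracket [-1, -0.5]
m = -0.75, p(m) = 2.921875 (+); new bracket [-1, -0.75]

2.9219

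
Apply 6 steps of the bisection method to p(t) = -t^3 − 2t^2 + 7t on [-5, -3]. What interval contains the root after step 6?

p(-4) = 4 > 0, so the root lies in [-4, -3]
p(-3.5) = -6.125 < 0, so the root lies in [-4, -3.5]
p(-3.75) = -1.640625 < 0, so the root lies in [-4, -3.75]
p(-3.875) = 1.0293 > 0, so the root lies in [-3.875, -3.75]
p(-3.8125) = -0.3425 < 0, so the root lies in [-3.875, -3.8125]
p(-3.84375) = 0.3341 > 0, so the root lies in [-3.84375, -3.8125]

[-3.84375, -3.8125]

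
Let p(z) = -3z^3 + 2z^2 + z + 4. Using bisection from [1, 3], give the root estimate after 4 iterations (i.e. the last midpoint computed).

midpoint 2: p = -10 < 0 → [1, 2]
midpoint 1.5: p = -0.125 < 0 → [1, 1.5]
midpoint 1.25: p = 2.515625 > 0 → [1.25, 1.5]
midpoint 1.375: p = 1.3574 > 0 → [1.375, 1.5]

1.375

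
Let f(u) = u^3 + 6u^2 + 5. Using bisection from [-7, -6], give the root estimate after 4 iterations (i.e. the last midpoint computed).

-6.1875

m = -6.5, f(m) = -16.125 (−); new bracket [-6.5, -6]
m = -6.25, f(m) = -4.765625 (−); new bracket [-6.25, -6]
m = -6.125, f(m) = 0.310547 (+); new bracket [-6.25, -6.125]
m = -6.1875, f(m) = -2.1785 (−); new bracket [-6.1875, -6.125]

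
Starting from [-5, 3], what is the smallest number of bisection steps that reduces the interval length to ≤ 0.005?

11

Width after n steps is 8/2^n. Need 2^n ≥ 8/0.005 = 1600.
2^10 = 1024 < 1600 ≤ 2^11 = 2048, so n = 11.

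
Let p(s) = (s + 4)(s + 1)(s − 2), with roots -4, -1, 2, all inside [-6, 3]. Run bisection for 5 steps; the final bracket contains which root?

m = -1.5, p(m) = 4.375 (+); new bracket [-6, -1.5]
m = -3.75, p(m) = 3.953125 (+); new bracket [-6, -3.75]
m = -4.875, p(m) = -23.310547 (−); new bracket [-4.875, -3.75]
m = -4.3125, p(m) = -6.5344 (−); new bracket [-4.3125, -3.75]
m = -4.03125, p(m) = -0.5713 (−); new bracket [-4.03125, -3.75]

-4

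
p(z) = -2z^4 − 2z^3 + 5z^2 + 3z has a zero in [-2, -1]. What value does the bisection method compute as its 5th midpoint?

-1.90625

p(-1.5) = 3.375 > 0, so the root lies in [-2, -1.5]
p(-1.75) = 2.023438 > 0, so the root lies in [-2, -1.75]
p(-1.875) = 0.41748 > 0, so the root lies in [-2, -1.875]
p(-1.9375) = -0.6802 < 0, so the root lies in [-1.9375, -1.875]
p(-1.90625) = -0.1048 < 0, so the root lies in [-1.90625, -1.875]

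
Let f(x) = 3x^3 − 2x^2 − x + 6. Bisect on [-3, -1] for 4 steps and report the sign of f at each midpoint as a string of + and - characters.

---+

m = -2, f(m) = -24 (−); new bracket [-2, -1]
m = -1.5, f(m) = -7.125 (−); new bracket [-1.5, -1]
m = -1.25, f(m) = -1.734375 (−); new bracket [-1.25, -1]
m = -1.125, f(m) = 0.3223 (+); new bracket [-1.25, -1.125]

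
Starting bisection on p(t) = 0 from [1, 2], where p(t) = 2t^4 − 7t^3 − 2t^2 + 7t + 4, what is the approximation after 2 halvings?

1.25

midpoint 1.5: p = -3.5 < 0 → [1, 1.5]
midpoint 1.25: p = 0.835938 > 0 → [1.25, 1.5]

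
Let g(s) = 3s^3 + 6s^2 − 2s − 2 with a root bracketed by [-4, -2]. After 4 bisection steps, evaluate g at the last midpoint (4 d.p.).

0.5566

midpoint -3: g = -23 < 0 → [-3, -2]
midpoint -2.5: g = -6.375 < 0 → [-2.5, -2]
midpoint -2.25: g = -1.296875 < 0 → [-2.25, -2]
midpoint -2.125: g = 0.5566 > 0 → [-2.25, -2.125]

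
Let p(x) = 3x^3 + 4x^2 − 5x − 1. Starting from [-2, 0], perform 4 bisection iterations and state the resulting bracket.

m = -1, p(m) = 5 (+); new bracket [-1, 0]
m = -0.5, p(m) = 2.125 (+); new bracket [-0.5, 0]
m = -0.25, p(m) = 0.453125 (+); new bracket [-0.25, 0]
m = -0.125, p(m) = -0.3184 (−); new bracket [-0.25, -0.125]

[-0.25, -0.125]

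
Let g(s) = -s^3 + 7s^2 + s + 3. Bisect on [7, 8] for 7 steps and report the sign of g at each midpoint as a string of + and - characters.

midpoint 7.5: g = -17.625 < 0 → [7, 7.5]
midpoint 7.25: g = -2.890625 < 0 → [7, 7.25]
midpoint 7.125: g = 3.779297 > 0 → [7.125, 7.25]
midpoint 7.1875: g = 0.5012 > 0 → [7.1875, 7.25]
midpoint 7.21875: g = -1.1804 < 0 → [7.1875, 7.21875]
midpoint 7.203125: g = -0.336 < 0 → [7.1875, 7.203125]
midpoint 7.1953125: g = 0.0835 > 0 → [7.1953125, 7.203125]

--++--+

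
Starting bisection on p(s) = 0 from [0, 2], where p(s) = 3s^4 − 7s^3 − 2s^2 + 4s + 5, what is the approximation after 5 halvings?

1.3125

midpoint 1: p = 3 > 0 → [1, 2]
midpoint 1.5: p = -1.9375 < 0 → [1, 1.5]
midpoint 1.25: p = 0.527344 > 0 → [1.25, 1.5]
midpoint 1.375: p = -0.7551 < 0 → [1.25, 1.375]
midpoint 1.3125: p = -0.1196 < 0 → [1.25, 1.3125]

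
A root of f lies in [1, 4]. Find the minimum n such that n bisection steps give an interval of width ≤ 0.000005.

20

Width after n steps is 3/2^n. Need 2^n ≥ 3/0.000005 = 600000.
2^19 = 524288 < 600000 ≤ 2^20 = 1048576, so n = 20.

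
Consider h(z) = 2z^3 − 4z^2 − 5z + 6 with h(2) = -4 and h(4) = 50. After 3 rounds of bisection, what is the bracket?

z = 3 gives h = 9, positive; keep [2, 3]
z = 2.5 gives h = -0.25, negative; keep [2.5, 3]
z = 2.75 gives h = 3.59375, positive; keep [2.5, 2.75]

[2.5, 2.75]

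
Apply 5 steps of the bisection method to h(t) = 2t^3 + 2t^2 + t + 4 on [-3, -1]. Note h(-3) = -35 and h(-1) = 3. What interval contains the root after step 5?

[-1.5625, -1.5]

midpoint -2: h = -6 < 0 → [-2, -1]
midpoint -1.5: h = 0.25 > 0 → [-2, -1.5]
midpoint -1.75: h = -2.34375 < 0 → [-1.75, -1.5]
midpoint -1.625: h = -0.9258 < 0 → [-1.625, -1.5]
midpoint -1.5625: h = -0.3091 < 0 → [-1.5625, -1.5]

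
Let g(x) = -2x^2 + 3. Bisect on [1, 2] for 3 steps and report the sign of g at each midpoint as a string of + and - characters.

--+

x = 1.5 gives g = -1.5, negative; keep [1, 1.5]
x = 1.25 gives g = -0.125, negative; keep [1, 1.25]
x = 1.125 gives g = 0.46875, positive; keep [1.125, 1.25]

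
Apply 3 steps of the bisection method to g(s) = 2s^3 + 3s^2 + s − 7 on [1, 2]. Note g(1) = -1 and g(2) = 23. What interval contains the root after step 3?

[1, 1.125]

g(1.5) = 8 > 0, so the root lies in [1, 1.5]
g(1.25) = 2.84375 > 0, so the root lies in [1, 1.25]
g(1.125) = 0.769531 > 0, so the root lies in [1, 1.125]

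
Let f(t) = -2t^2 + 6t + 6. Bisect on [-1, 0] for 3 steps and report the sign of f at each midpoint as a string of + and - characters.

++-

t = -0.5 gives f = 2.5, positive; keep [-1, -0.5]
t = -0.75 gives f = 0.375, positive; keep [-1, -0.75]
t = -0.875 gives f = -0.78125, negative; keep [-0.875, -0.75]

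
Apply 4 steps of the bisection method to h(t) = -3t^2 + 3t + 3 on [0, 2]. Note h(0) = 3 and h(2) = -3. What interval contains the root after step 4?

t = 1 gives h = 3, positive; keep [1, 2]
t = 1.5 gives h = 0.75, positive; keep [1.5, 2]
t = 1.75 gives h = -0.9375, negative; keep [1.5, 1.75]
t = 1.625 gives h = -0.0469, negative; keep [1.5, 1.625]

[1.5, 1.625]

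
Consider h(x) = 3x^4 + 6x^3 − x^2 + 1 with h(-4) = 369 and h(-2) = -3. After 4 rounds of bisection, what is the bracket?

[-2.125, -2]

midpoint -3: h = 73 > 0 → [-3, -2]
midpoint -2.5: h = 18.1875 > 0 → [-2.5, -2]
midpoint -2.25: h = 4.480469 > 0 → [-2.25, -2]
midpoint -2.125: h = 0.0828 > 0 → [-2.125, -2]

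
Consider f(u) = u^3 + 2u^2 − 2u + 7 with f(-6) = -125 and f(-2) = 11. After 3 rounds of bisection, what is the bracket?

[-3.5, -3]

u = -4 gives f = -17, negative; keep [-4, -2]
u = -3 gives f = 4, positive; keep [-4, -3]
u = -3.5 gives f = -4.375, negative; keep [-3.5, -3]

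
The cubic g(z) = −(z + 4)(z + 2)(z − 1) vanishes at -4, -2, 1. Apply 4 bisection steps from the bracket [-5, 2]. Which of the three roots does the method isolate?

1

z = -1.5 gives g = 3.125, positive; keep [-1.5, 2]
z = 0.25 gives g = 7.171875, positive; keep [0.25, 2]
z = 1.125 gives g = -2.001953, negative; keep [0.25, 1.125]
z = 0.6875 gives g = 3.9368, positive; keep [0.6875, 1.125]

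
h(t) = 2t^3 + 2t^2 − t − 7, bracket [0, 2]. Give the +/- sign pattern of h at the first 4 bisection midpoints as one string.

midpoint 1: h = -4 < 0 → [1, 2]
midpoint 1.5: h = 2.75 > 0 → [1, 1.5]
midpoint 1.25: h = -1.21875 < 0 → [1.25, 1.5]
midpoint 1.375: h = 0.6055 > 0 → [1.25, 1.375]

-+-+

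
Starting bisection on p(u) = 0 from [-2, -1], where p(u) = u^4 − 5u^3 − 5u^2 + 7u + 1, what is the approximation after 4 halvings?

-1.4375

p(-1.5) = 1.1875 > 0, so the root lies in [-1.5, -1]
p(-1.25) = -3.355469 < 0, so the root lies in [-1.5, -1.25]
p(-1.375) = -1.505615 < 0, so the root lies in [-1.5, -1.375]
p(-1.4375) = -0.2722 < 0, so the root lies in [-1.5, -1.4375]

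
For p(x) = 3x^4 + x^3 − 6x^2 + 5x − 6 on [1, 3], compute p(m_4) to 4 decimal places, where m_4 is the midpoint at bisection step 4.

p(2) = 36 > 0, so the root lies in [1, 2]
p(1.5) = 6.5625 > 0, so the root lies in [1, 1.5]
p(1.25) = 0.152344 > 0, so the root lies in [1, 1.25]
p(1.125) = -1.7395 < 0, so the root lies in [1.125, 1.25]

-1.7395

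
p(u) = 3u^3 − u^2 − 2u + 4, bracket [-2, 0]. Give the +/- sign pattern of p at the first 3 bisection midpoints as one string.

u = -1 gives p = 2, positive; keep [-2, -1]
u = -1.5 gives p = -5.375, negative; keep [-1.5, -1]
u = -1.25 gives p = -0.921875, negative; keep [-1.25, -1]

+--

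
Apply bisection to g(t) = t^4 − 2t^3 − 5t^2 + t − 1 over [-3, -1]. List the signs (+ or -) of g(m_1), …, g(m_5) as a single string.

+-+-+

g(-2) = 9 > 0, so the root lies in [-2, -1]
g(-1.5) = -1.9375 < 0, so the root lies in [-2, -1.5]
g(-1.75) = 2.035156 > 0, so the root lies in [-1.75, -1.5]
g(-1.625) = -0.2732 < 0, so the root lies in [-1.75, -1.625]
g(-1.6875) = 0.7942 > 0, so the root lies in [-1.6875, -1.625]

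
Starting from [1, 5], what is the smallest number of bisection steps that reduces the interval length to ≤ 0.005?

Width after n steps is 4/2^n. Need 2^n ≥ 4/0.005 = 800.
2^9 = 512 < 800 ≤ 2^10 = 1024, so n = 10.

10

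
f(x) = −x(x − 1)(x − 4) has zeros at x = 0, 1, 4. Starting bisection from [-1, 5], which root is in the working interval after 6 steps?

4

midpoint 2: f = 4 > 0 → [2, 5]
midpoint 3.5: f = 4.375 > 0 → [3.5, 5]
midpoint 4.25: f = -3.453125 < 0 → [3.5, 4.25]
midpoint 3.875: f = 1.3926 > 0 → [3.875, 4.25]
midpoint 4.0625: f = -0.7776 < 0 → [3.875, 4.0625]
midpoint 3.96875: f = 0.3682 > 0 → [3.96875, 4.0625]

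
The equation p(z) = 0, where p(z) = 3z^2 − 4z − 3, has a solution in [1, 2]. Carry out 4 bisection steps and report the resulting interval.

[1.8125, 1.875]

p(1.5) = -2.25 < 0, so the root lies in [1.5, 2]
p(1.75) = -0.8125 < 0, so the root lies in [1.75, 2]
p(1.875) = 0.046875 > 0, so the root lies in [1.75, 1.875]
p(1.8125) = -0.3945 < 0, so the root lies in [1.8125, 1.875]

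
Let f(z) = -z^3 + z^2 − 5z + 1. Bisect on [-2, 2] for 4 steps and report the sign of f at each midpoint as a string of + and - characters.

z = 0 gives f = 1, positive; keep [0, 2]
z = 1 gives f = -4, negative; keep [0, 1]
z = 0.5 gives f = -1.375, negative; keep [0, 0.5]
z = 0.25 gives f = -0.2031, negative; keep [0, 0.25]

+---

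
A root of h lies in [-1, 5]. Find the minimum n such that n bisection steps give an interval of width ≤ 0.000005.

21

Width after n steps is 6/2^n. Need 2^n ≥ 6/0.000005 = 1200000.
2^20 = 1048576 < 1200000 ≤ 2^21 = 2097152, so n = 21.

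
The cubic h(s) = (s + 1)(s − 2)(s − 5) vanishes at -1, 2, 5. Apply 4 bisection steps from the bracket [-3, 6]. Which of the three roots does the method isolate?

-1

s = 1.5 gives h = 4.375, positive; keep [-3, 1.5]
s = -0.75 gives h = 3.953125, positive; keep [-3, -0.75]
s = -1.875 gives h = -23.310547, negative; keep [-1.875, -0.75]
s = -1.3125 gives h = -6.5344, negative; keep [-1.3125, -0.75]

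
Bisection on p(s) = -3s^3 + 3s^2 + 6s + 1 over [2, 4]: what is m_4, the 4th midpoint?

p(3) = -35 < 0, so the root lies in [2, 3]
p(2.5) = -12.125 < 0, so the root lies in [2, 2.5]
p(2.25) = -4.484375 < 0, so the root lies in [2, 2.25]
p(2.125) = -1.4902 < 0, so the root lies in [2, 2.125]

2.125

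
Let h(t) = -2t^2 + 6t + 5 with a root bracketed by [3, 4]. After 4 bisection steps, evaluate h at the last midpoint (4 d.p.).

h(3.5) = 1.5 > 0, so the root lies in [3.5, 4]
h(3.75) = -0.625 < 0, so the root lies in [3.5, 3.75]
h(3.625) = 0.46875 > 0, so the root lies in [3.625, 3.75]
h(3.6875) = -0.0703 < 0, so the root lies in [3.625, 3.6875]

-0.0703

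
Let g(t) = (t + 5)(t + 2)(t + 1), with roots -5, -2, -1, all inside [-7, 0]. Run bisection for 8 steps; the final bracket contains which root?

-5

t = -3.5 gives g = 5.625, positive; keep [-7, -3.5]
t = -5.25 gives g = -3.453125, negative; keep [-5.25, -3.5]
t = -4.375 gives g = 5.009766, positive; keep [-5.25, -4.375]
t = -4.8125 gives g = 2.0105, positive; keep [-5.25, -4.8125]
t = -5.03125 gives g = -0.3819, negative; keep [-5.03125, -4.8125]
t = -4.921875 gives g = 0.8953, positive; keep [-5.03125, -4.921875]
t = -4.9765625 gives g = 0.2774, positive; keep [-5.03125, -4.9765625]
t = -5.00390625 gives g = -0.047, negative; keep [-5.00390625, -4.9765625]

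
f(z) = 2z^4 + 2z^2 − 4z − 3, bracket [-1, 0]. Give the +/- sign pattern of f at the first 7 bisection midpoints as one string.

z = -0.5 gives f = -0.375, negative; keep [-1, -0.5]
z = -0.75 gives f = 1.757812, positive; keep [-0.75, -0.5]
z = -0.625 gives f = 0.586426, positive; keep [-0.625, -0.5]
z = -0.5625 gives f = 0.083, positive; keep [-0.5625, -0.5]
z = -0.53125 gives f = -0.1512, negative; keep [-0.5625, -0.53125]
z = -0.546875 gives f = -0.0355, negative; keep [-0.5625, -0.546875]
z = -0.5546875 gives f = 0.0234, positive; keep [-0.5546875, -0.546875]

-+++--+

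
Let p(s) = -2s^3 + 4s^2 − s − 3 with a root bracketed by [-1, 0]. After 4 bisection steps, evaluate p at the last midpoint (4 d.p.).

0.2280

s = -0.5 gives p = -1.25, negative; keep [-1, -0.5]
s = -0.75 gives p = 0.84375, positive; keep [-0.75, -0.5]
s = -0.625 gives p = -0.324219, negative; keep [-0.75, -0.625]
s = -0.6875 gives p = 0.228, positive; keep [-0.6875, -0.625]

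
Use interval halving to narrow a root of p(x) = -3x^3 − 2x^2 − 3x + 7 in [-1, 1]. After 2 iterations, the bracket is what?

[0.5, 1]

m = 0, p(m) = 7 (+); new bracket [0, 1]
m = 0.5, p(m) = 4.625 (+); new bracket [0.5, 1]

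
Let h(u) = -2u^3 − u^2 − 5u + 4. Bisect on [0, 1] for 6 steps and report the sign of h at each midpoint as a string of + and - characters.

midpoint 0.5: h = 1 > 0 → [0.5, 1]
midpoint 0.75: h = -1.15625 < 0 → [0.5, 0.75]
midpoint 0.625: h = -0.003906 < 0 → [0.5, 0.625]
midpoint 0.5625: h = 0.5151 > 0 → [0.5625, 0.625]
midpoint 0.59375: h = 0.2601 > 0 → [0.59375, 0.625]
midpoint 0.609375: h = 0.1292 > 0 → [0.609375, 0.625]

+--+++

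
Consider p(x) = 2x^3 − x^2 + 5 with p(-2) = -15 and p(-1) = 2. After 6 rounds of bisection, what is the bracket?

[-1.21875, -1.203125]

m = -1.5, p(m) = -4 (−); new bracket [-1.5, -1]
m = -1.25, p(m) = -0.46875 (−); new bracket [-1.25, -1]
m = -1.125, p(m) = 0.886719 (+); new bracket [-1.25, -1.125]
m = -1.1875, p(m) = 0.2407 (+); new bracket [-1.25, -1.1875]
m = -1.21875, p(m) = -0.1059 (−); new bracket [-1.21875, -1.1875]
m = -1.203125, p(m) = 0.0694 (+); new bracket [-1.21875, -1.203125]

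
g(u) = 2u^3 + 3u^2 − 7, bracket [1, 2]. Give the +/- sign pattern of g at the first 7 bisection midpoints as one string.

g(1.5) = 6.5 > 0, so the root lies in [1, 1.5]
g(1.25) = 1.59375 > 0, so the root lies in [1, 1.25]
g(1.125) = -0.355469 < 0, so the root lies in [1.125, 1.25]
g(1.1875) = 0.5796 > 0, so the root lies in [1.125, 1.1875]
g(1.15625) = 0.1024 > 0, so the root lies in [1.125, 1.15625]
g(1.140625) = -0.129 < 0, so the root lies in [1.140625, 1.15625]
g(1.1484375) = -0.0139 < 0, so the root lies in [1.1484375, 1.15625]

++-++--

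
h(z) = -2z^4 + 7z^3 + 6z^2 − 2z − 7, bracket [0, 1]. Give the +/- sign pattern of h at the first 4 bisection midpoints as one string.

---+

z = 0.5 gives h = -5.75, negative; keep [0.5, 1]
z = 0.75 gives h = -2.804688, negative; keep [0.75, 1]
z = 0.875 gives h = -0.63916, negative; keep [0.875, 1]
z = 0.9375 gives h = 0.6213, positive; keep [0.875, 0.9375]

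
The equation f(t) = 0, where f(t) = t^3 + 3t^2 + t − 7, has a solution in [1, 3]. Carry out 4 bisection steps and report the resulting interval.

midpoint 2: f = 15 > 0 → [1, 2]
midpoint 1.5: f = 4.625 > 0 → [1, 1.5]
midpoint 1.25: f = 0.890625 > 0 → [1, 1.25]
midpoint 1.125: f = -0.6543 < 0 → [1.125, 1.25]

[1.125, 1.25]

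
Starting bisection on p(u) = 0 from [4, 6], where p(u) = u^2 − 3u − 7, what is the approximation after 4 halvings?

4.625

midpoint 5: p = 3 > 0 → [4, 5]
midpoint 4.5: p = -0.25 < 0 → [4.5, 5]
midpoint 4.75: p = 1.3125 > 0 → [4.5, 4.75]
midpoint 4.625: p = 0.5156 > 0 → [4.5, 4.625]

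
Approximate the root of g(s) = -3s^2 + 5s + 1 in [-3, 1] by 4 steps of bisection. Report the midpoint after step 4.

-0.25

midpoint -1: g = -7 < 0 → [-1, 1]
midpoint 0: g = 1 > 0 → [-1, 0]
midpoint -0.5: g = -2.25 < 0 → [-0.5, 0]
midpoint -0.25: g = -0.4375 < 0 → [-0.25, 0]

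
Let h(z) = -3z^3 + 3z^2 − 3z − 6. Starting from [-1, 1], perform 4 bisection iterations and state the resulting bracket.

[-0.875, -0.75]

h(0) = -6 < 0, so the root lies in [-1, 0]
h(-0.5) = -3.375 < 0, so the root lies in [-1, -0.5]
h(-0.75) = -0.796875 < 0, so the root lies in [-1, -0.75]
h(-0.875) = 0.9316 > 0, so the root lies in [-0.875, -0.75]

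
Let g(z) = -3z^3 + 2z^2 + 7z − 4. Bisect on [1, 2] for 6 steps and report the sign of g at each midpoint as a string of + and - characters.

+--++-

midpoint 1.5: g = 0.875 > 0 → [1.5, 2]
midpoint 1.75: g = -1.703125 < 0 → [1.5, 1.75]
midpoint 1.625: g = -0.216797 < 0 → [1.5, 1.625]
midpoint 1.5625: g = 0.3762 > 0 → [1.5625, 1.625]
midpoint 1.59375: g = 0.0918 > 0 → [1.59375, 1.625]
midpoint 1.609375: g = -0.0595 < 0 → [1.59375, 1.609375]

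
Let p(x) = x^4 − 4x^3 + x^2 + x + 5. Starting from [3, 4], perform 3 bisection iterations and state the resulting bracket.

midpoint 3.5: p = -0.6875 < 0 → [3.5, 4]
midpoint 3.75: p = 9.628906 > 0 → [3.5, 3.75]
midpoint 3.625: p = 3.902588 > 0 → [3.5, 3.625]

[3.5, 3.625]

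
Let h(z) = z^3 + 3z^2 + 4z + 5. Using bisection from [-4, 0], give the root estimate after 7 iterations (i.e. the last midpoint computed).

midpoint -2: h = 1 > 0 → [-4, -2]
midpoint -3: h = -7 < 0 → [-3, -2]
midpoint -2.5: h = -1.875 < 0 → [-2.5, -2]
midpoint -2.25: h = -0.2031 < 0 → [-2.25, -2]
midpoint -2.125: h = 0.4512 > 0 → [-2.25, -2.125]
midpoint -2.1875: h = 0.1379 > 0 → [-2.25, -2.1875]
midpoint -2.21875: h = -0.029 < 0 → [-2.21875, -2.1875]

-2.21875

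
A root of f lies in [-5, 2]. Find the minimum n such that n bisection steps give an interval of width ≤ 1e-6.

Width after n steps is 7/2^n. Need 2^n ≥ 7/1e-6 = 7000000.
2^22 = 4194304 < 7000000 ≤ 2^23 = 8388608, so n = 23.

23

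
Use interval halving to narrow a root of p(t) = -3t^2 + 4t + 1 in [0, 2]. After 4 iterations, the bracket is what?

[1.5, 1.625]

midpoint 1: p = 2 > 0 → [1, 2]
midpoint 1.5: p = 0.25 > 0 → [1.5, 2]
midpoint 1.75: p = -1.1875 < 0 → [1.5, 1.75]
midpoint 1.625: p = -0.4219 < 0 → [1.5, 1.625]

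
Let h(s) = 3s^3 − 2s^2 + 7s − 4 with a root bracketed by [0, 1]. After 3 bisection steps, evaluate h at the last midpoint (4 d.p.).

s = 0.5 gives h = -0.625, negative; keep [0.5, 1]
s = 0.75 gives h = 1.390625, positive; keep [0.5, 0.75]
s = 0.625 gives h = 0.326172, positive; keep [0.5, 0.625]

0.3262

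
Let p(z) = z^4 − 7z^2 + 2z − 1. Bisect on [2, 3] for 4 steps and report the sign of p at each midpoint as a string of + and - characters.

-+++

p(2.5) = -0.6875 < 0, so the root lies in [2.5, 3]
p(2.75) = 8.753906 > 0, so the root lies in [2.5, 2.75]
p(2.625) = 3.496338 > 0, so the root lies in [2.5, 2.625]
p(2.5625) = 1.2778 > 0, so the root lies in [2.5, 2.5625]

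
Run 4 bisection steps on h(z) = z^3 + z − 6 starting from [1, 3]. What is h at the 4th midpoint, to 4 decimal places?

m = 2, h(m) = 4 (+); new bracket [1, 2]
m = 1.5, h(m) = -1.125 (−); new bracket [1.5, 2]
m = 1.75, h(m) = 1.109375 (+); new bracket [1.5, 1.75]
m = 1.625, h(m) = -0.084 (−); new bracket [1.625, 1.75]

-0.0840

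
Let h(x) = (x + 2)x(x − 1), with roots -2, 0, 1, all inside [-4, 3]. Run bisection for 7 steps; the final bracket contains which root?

-2

h(-0.5) = 1.125 > 0, so the root lies in [-4, -0.5]
h(-2.25) = -1.828125 < 0, so the root lies in [-2.25, -0.5]
h(-1.375) = 2.041016 > 0, so the root lies in [-2.25, -1.375]
h(-1.8125) = 0.9558 > 0, so the root lies in [-2.25, -1.8125]
h(-2.03125) = -0.1924 < 0, so the root lies in [-2.03125, -1.8125]
h(-1.921875) = 0.4387 > 0, so the root lies in [-2.03125, -1.921875]
h(-1.9765625) = 0.1379 > 0, so the root lies in [-2.03125, -1.9765625]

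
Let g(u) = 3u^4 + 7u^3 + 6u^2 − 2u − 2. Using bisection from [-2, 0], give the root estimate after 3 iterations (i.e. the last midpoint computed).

-0.75

g(-1) = 2 > 0, so the root lies in [-1, 0]
g(-0.5) = -0.1875 < 0, so the root lies in [-1, -0.5]
g(-0.75) = 0.871094 > 0, so the root lies in [-0.75, -0.5]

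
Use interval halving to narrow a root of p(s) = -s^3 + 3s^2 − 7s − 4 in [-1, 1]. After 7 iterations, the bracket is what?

p(0) = -4 < 0, so the root lies in [-1, 0]
p(-0.5) = 0.375 > 0, so the root lies in [-0.5, 0]
p(-0.25) = -2.046875 < 0, so the root lies in [-0.5, -0.25]
p(-0.375) = -0.9004 < 0, so the root lies in [-0.5, -0.375]
p(-0.4375) = -0.2795 < 0, so the root lies in [-0.5, -0.4375]
p(-0.46875) = 0.0434 > 0, so the root lies in [-0.46875, -0.4375]
p(-0.453125) = -0.1191 < 0, so the root lies in [-0.46875, -0.453125]

[-0.46875, -0.453125]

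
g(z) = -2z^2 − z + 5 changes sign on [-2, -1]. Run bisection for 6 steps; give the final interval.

[-1.859375, -1.84375]

z = -1.5 gives g = 2, positive; keep [-2, -1.5]
z = -1.75 gives g = 0.625, positive; keep [-2, -1.75]
z = -1.875 gives g = -0.15625, negative; keep [-1.875, -1.75]
z = -1.8125 gives g = 0.2422, positive; keep [-1.875, -1.8125]
z = -1.84375 gives g = 0.0449, positive; keep [-1.875, -1.84375]
z = -1.859375 gives g = -0.0552, negative; keep [-1.859375, -1.84375]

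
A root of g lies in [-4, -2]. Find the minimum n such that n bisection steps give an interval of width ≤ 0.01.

8

Width after n steps is 2/2^n. Need 2^n ≥ 2/0.01 = 200.
2^7 = 128 < 200 ≤ 2^8 = 256, so n = 8.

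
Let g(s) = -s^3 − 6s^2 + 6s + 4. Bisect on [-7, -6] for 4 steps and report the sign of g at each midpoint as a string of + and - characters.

midpoint -6.5: g = -13.875 < 0 → [-7, -6.5]
midpoint -6.75: g = -2.328125 < 0 → [-7, -6.75]
midpoint -6.875: g = 4.107422 > 0 → [-6.875, -6.75]
midpoint -6.8125: g = 0.8333 > 0 → [-6.8125, -6.75]

--++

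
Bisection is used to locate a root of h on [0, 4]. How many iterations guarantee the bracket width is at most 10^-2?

9

Width after n steps is 4/2^n. Need 2^n ≥ 4/10^-2 = 400.
2^8 = 256 < 400 ≤ 2^9 = 512, so n = 9.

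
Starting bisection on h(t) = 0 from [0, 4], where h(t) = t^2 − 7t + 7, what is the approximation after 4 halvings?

1.25

m = 2, h(m) = -3 (−); new bracket [0, 2]
m = 1, h(m) = 1 (+); new bracket [1, 2]
m = 1.5, h(m) = -1.25 (−); new bracket [1, 1.5]
m = 1.25, h(m) = -0.1875 (−); new bracket [1, 1.25]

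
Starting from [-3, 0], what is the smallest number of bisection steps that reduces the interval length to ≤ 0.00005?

16

Width after n steps is 3/2^n. Need 2^n ≥ 3/0.00005 = 60000.
2^15 = 32768 < 60000 ≤ 2^16 = 65536, so n = 16.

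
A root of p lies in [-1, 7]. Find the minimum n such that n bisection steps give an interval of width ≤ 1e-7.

27

Width after n steps is 8/2^n. Need 2^n ≥ 8/1e-7 = 80000000.
2^26 = 67108864 < 80000000 ≤ 2^27 = 134217728, so n = 27.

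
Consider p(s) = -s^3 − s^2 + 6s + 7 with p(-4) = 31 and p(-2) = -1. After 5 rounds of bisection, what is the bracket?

midpoint -3: p = 7 > 0 → [-3, -2]
midpoint -2.5: p = 1.375 > 0 → [-2.5, -2]
midpoint -2.25: p = -0.171875 < 0 → [-2.5, -2.25]
midpoint -2.375: p = 0.5059 > 0 → [-2.375, -2.25]
midpoint -2.3125: p = 0.1438 > 0 → [-2.3125, -2.25]

[-2.3125, -2.25]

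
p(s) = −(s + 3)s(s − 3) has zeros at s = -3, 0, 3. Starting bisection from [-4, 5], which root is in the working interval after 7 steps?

3

p(0.5) = 4.375 > 0, so the root lies in [0.5, 5]
p(2.75) = 3.953125 > 0, so the root lies in [2.75, 5]
p(3.875) = -23.310547 < 0, so the root lies in [2.75, 3.875]
p(3.3125) = -6.5344 < 0, so the root lies in [2.75, 3.3125]
p(3.03125) = -0.5713 < 0, so the root lies in [2.75, 3.03125]
p(2.890625) = 1.8624 > 0, so the root lies in [2.890625, 3.03125]
p(2.9609375) = 0.6895 > 0, so the root lies in [2.9609375, 3.03125]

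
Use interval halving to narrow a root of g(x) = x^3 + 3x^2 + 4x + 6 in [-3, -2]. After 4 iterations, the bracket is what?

midpoint -2.5: g = -0.875 < 0 → [-2.5, -2]
midpoint -2.25: g = 0.796875 > 0 → [-2.5, -2.25]
midpoint -2.375: g = 0.025391 > 0 → [-2.5, -2.375]
midpoint -2.4375: g = -0.408 < 0 → [-2.4375, -2.375]

[-2.4375, -2.375]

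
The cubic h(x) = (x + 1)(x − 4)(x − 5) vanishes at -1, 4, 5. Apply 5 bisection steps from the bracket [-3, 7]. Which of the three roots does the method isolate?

midpoint 2: h = 18 > 0 → [-3, 2]
midpoint -0.5: h = 12.375 > 0 → [-3, -0.5]
midpoint -1.75: h = -29.109375 < 0 → [-1.75, -0.5]
midpoint -1.125: h = -3.9238 < 0 → [-1.125, -0.5]
midpoint -0.8125: h = 5.2449 > 0 → [-1.125, -0.8125]

-1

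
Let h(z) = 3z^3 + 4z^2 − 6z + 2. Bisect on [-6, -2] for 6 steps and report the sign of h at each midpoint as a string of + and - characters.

m = -4, h(m) = -102 (−); new bracket [-4, -2]
m = -3, h(m) = -25 (−); new bracket [-3, -2]
m = -2.5, h(m) = -4.875 (−); new bracket [-2.5, -2]
m = -2.25, h(m) = 1.5781 (+); new bracket [-2.5, -2.25]
m = -2.375, h(m) = -1.377 (−); new bracket [-2.375, -2.25]
m = -2.3125, h(m) = 0.1663 (+); new bracket [-2.375, -2.3125]

---+-+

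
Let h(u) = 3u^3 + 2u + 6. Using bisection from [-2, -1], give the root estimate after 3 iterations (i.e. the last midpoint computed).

h(-1.5) = -7.125 < 0, so the root lies in [-1.5, -1]
h(-1.25) = -2.359375 < 0, so the root lies in [-1.25, -1]
h(-1.125) = -0.521484 < 0, so the root lies in [-1.125, -1]

-1.125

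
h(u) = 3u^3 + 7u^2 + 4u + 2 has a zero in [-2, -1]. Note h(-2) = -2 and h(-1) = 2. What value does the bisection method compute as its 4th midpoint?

m = -1.5, h(m) = 1.625 (+); new bracket [-2, -1.5]
m = -1.75, h(m) = 0.359375 (+); new bracket [-2, -1.75]
m = -1.875, h(m) = -0.666016 (−); new bracket [-1.875, -1.75]
m = -1.8125, h(m) = -0.1169 (−); new bracket [-1.8125, -1.75]

-1.8125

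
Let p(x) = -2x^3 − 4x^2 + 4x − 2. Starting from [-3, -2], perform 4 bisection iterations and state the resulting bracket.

m = -2.5, p(m) = -5.75 (−); new bracket [-3, -2.5]
m = -2.75, p(m) = -1.65625 (−); new bracket [-3, -2.75]
m = -2.875, p(m) = 0.964844 (+); new bracket [-2.875, -2.75]
m = -2.8125, p(m) = -0.396 (−); new bracket [-2.875, -2.8125]

[-2.875, -2.8125]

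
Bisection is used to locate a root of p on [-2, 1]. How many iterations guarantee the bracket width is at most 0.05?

Width after n steps is 3/2^n. Need 2^n ≥ 3/0.05 = 60.
2^5 = 32 < 60 ≤ 2^6 = 64, so n = 6.

6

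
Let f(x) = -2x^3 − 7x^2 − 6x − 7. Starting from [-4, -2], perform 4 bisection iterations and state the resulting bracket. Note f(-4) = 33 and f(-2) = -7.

f(-3) = 2 > 0, so the root lies in [-3, -2]
f(-2.5) = -4.5 < 0, so the root lies in [-3, -2.5]
f(-2.75) = -1.84375 < 0, so the root lies in [-3, -2.75]
f(-2.875) = -0.082 < 0, so the root lies in [-3, -2.875]

[-3, -2.875]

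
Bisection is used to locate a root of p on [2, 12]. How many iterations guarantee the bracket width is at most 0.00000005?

28

Width after n steps is 10/2^n. Need 2^n ≥ 10/0.00000005 = 200000000.
2^27 = 134217728 < 200000000 ≤ 2^28 = 268435456, so n = 28.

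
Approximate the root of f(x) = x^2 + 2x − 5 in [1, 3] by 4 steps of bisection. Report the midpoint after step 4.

midpoint 2: f = 3 > 0 → [1, 2]
midpoint 1.5: f = 0.25 > 0 → [1, 1.5]
midpoint 1.25: f = -0.9375 < 0 → [1.25, 1.5]
midpoint 1.375: f = -0.3594 < 0 → [1.375, 1.5]

1.375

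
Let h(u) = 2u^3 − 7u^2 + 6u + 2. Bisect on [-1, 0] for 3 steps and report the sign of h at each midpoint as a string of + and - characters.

-+-

midpoint -0.5: h = -3 < 0 → [-0.5, 0]
midpoint -0.25: h = 0.03125 > 0 → [-0.5, -0.25]
midpoint -0.375: h = -1.339844 < 0 → [-0.375, -0.25]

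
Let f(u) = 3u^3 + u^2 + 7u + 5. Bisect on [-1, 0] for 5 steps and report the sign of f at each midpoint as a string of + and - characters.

f(-0.5) = 1.375 > 0, so the root lies in [-1, -0.5]
f(-0.75) = -0.953125 < 0, so the root lies in [-0.75, -0.5]
f(-0.625) = 0.283203 > 0, so the root lies in [-0.75, -0.625]
f(-0.6875) = -0.3147 < 0, so the root lies in [-0.6875, -0.625]
f(-0.65625) = -0.011 < 0, so the root lies in [-0.65625, -0.625]

+-+--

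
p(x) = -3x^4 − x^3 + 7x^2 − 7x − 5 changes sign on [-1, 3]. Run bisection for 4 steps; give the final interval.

x = 1 gives p = -9, negative; keep [-1, 1]
x = 0 gives p = -5, negative; keep [-1, 0]
x = -0.5 gives p = 0.1875, positive; keep [-0.5, 0]
x = -0.25 gives p = -2.8086, negative; keep [-0.5, -0.25]

[-0.5, -0.25]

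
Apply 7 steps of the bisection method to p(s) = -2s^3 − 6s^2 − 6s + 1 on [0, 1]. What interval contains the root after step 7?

midpoint 0.5: p = -3.75 < 0 → [0, 0.5]
midpoint 0.25: p = -0.90625 < 0 → [0, 0.25]
midpoint 0.125: p = 0.152344 > 0 → [0.125, 0.25]
midpoint 0.1875: p = -0.3491 < 0 → [0.125, 0.1875]
midpoint 0.15625: p = -0.0916 < 0 → [0.125, 0.15625]
midpoint 0.140625: p = 0.032 > 0 → [0.140625, 0.15625]
midpoint 0.1484375: p = -0.0294 < 0 → [0.140625, 0.1484375]

[0.140625, 0.1484375]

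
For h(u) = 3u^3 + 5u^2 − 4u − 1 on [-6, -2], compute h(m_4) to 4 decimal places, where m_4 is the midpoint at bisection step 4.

midpoint -4: h = -97 < 0 → [-4, -2]
midpoint -3: h = -25 < 0 → [-3, -2]
midpoint -2.5: h = -6.625 < 0 → [-2.5, -2]
midpoint -2.25: h = -0.8594 < 0 → [-2.25, -2]

-0.8594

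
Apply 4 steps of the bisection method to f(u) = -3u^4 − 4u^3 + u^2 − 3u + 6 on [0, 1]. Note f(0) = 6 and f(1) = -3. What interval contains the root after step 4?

m = 0.5, f(m) = 4.0625 (+); new bracket [0.5, 1]
m = 0.75, f(m) = 1.675781 (+); new bracket [0.75, 1]
m = 0.875, f(m) = -0.297607 (−); new bracket [0.75, 0.875]
m = 0.8125, f(m) = 0.7697 (+); new bracket [0.8125, 0.875]

[0.8125, 0.875]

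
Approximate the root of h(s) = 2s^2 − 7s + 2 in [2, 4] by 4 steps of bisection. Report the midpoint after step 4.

s = 3 gives h = -1, negative; keep [3, 4]
s = 3.5 gives h = 2, positive; keep [3, 3.5]
s = 3.25 gives h = 0.375, positive; keep [3, 3.25]
s = 3.125 gives h = -0.3438, negative; keep [3.125, 3.25]

3.125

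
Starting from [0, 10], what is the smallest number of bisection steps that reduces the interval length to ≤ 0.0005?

15

Width after n steps is 10/2^n. Need 2^n ≥ 10/0.0005 = 20000.
2^14 = 16384 < 20000 ≤ 2^15 = 32768, so n = 15.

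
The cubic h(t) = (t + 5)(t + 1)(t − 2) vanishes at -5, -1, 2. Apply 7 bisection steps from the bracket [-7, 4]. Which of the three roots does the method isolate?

t = -1.5 gives h = 6.125, positive; keep [-7, -1.5]
t = -4.25 gives h = 15.234375, positive; keep [-7, -4.25]
t = -5.625 gives h = -22.041016, negative; keep [-5.625, -4.25]
t = -4.9375 gives h = 1.7073, positive; keep [-5.625, -4.9375]
t = -5.28125 gives h = -8.7674, negative; keep [-5.28125, -4.9375]
t = -5.109375 gives h = -3.1954, negative; keep [-5.109375, -4.9375]
t = -5.0234375 gives h = -0.6623, negative; keep [-5.0234375, -4.9375]

-5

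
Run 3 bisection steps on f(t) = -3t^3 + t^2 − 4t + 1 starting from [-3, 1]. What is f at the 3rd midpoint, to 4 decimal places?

-1.1250

midpoint -1: f = 9 > 0 → [-1, 1]
midpoint 0: f = 1 > 0 → [0, 1]
midpoint 0.5: f = -1.125 < 0 → [0, 0.5]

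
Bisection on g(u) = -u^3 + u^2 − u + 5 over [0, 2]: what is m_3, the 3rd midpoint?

1.75

g(1) = 4 > 0, so the root lies in [1, 2]
g(1.5) = 2.375 > 0, so the root lies in [1.5, 2]
g(1.75) = 0.953125 > 0, so the root lies in [1.75, 2]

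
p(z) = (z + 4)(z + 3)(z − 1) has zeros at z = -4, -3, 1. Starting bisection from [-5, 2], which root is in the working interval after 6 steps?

1

midpoint -1.5: p = -9.375 < 0 → [-1.5, 2]
midpoint 0.25: p = -10.359375 < 0 → [0.25, 2]
midpoint 1.125: p = 2.642578 > 0 → [0.25, 1.125]
midpoint 0.6875: p = -5.4016 < 0 → [0.6875, 1.125]
midpoint 0.90625: p = -1.7967 < 0 → [0.90625, 1.125]
midpoint 1.015625: p = 0.3147 > 0 → [0.90625, 1.015625]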